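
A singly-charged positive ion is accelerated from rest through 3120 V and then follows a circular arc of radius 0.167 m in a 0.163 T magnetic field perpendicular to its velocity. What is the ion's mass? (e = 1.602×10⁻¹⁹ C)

Combine |q|V = ½mv² and r = mv/(|q|B): eliminate v to get m = qB²r²/(2V).
m = (1.602×10⁻¹⁹)(0.163)²(0.167)²/(2·3120) ≈ 1.90×10⁻²⁶ kg.

m ≈ 1.90×10⁻²⁶ kg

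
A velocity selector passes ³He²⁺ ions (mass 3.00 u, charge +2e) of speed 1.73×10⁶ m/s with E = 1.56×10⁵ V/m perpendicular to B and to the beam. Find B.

Balance of forces in the selector: qE = qvB ⇒ B = E/v.
B = 1.56×10⁵/1.73×10⁶ = 0.0902 T.

B = 0.0902 T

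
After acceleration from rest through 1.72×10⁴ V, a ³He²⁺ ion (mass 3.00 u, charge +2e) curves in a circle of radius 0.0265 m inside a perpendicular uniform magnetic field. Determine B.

v = √(2|q|V/m) = √(2·3.204×10⁻¹⁹·1.72×10⁴/4.983×10⁻²⁷) ≈ 1.487×10⁶ m/s.
B = mv/(|q|r) = (4.983×10⁻²⁷)(1.487×10⁶)/((3.204×10⁻¹⁹)(0.0265)) ≈ 0.873 T.

B ≈ 0.873 T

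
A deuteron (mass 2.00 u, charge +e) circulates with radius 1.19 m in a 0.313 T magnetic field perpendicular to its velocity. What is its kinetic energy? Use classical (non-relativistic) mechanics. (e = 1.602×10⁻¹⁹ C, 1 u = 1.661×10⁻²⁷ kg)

KE ≈ 5.36×10⁻¹³ J

v = |q|Br/m, then KE = ½mv² = (qBr)²/(2m).
v = (1.602×10⁻¹⁹)(0.313)(1.19)/3.322×10⁻²⁷ ≈ 1.796×10⁷ m/s.
KE = ½(3.322×10⁻²⁷)(1.796×10⁷)² ≈ 5.36×10⁻¹³ J.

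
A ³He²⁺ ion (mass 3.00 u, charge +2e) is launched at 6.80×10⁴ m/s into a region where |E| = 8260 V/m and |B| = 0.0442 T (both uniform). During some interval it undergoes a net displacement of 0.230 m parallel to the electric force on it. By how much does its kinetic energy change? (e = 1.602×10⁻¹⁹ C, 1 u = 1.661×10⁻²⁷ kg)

ΔKE ≈ 6.09×10⁻¹⁶ J

The magnetic force is always ⟂ v and does no work; only the electric force changes KE.
ΔKE = F_E · d = |q|E d = (3.204×10⁻¹⁹)(8260)(0.230) ≈ 6.09×10⁻¹⁶ J.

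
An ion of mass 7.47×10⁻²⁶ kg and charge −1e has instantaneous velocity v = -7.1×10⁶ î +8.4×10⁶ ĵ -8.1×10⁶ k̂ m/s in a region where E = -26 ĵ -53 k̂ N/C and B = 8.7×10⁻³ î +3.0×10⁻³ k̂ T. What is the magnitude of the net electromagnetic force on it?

v×B = (2.52×10⁴, -4.92×10⁴, -7.31×10⁴) N/C.
E + v×B = (2.52×10⁴, -4.92×10⁴, -7.31×10⁴) N/C.
F = q(E + v×B) = (−1.602×10⁻¹⁹ C)·(2.52×10⁴, -4.92×10⁴, -7.31×10⁴) = (-4.04×10⁻¹⁵, 7.88×10⁻¹⁵, 1.17×10⁻¹⁴) N.
|F| = 1.47×10⁻¹⁴ N.

|F| ≈ 1.47×10⁻¹⁴ N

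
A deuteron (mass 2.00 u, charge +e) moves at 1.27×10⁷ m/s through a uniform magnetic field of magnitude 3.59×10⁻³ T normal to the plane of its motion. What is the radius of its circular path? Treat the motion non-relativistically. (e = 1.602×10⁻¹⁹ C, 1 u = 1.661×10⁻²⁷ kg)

The magnetic force provides the centripetal force: |q|vB = mv²/r.
r = mv/(|q|B) = (3.322×10⁻²⁷)(1.27×10⁷)/((1.602×10⁻¹⁹)(3.59×10⁻³)) ≈ 73.4 m.

r ≈ 73.4 m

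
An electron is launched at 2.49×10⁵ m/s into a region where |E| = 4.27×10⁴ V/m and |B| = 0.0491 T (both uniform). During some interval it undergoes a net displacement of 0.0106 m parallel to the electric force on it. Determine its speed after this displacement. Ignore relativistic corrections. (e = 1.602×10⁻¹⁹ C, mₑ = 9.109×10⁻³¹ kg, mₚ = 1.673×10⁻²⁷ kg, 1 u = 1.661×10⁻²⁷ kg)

B does no work; ΔKE = |q|E d.
½mv_f² = ½mv₀² + |q|Ed = ½(9.109×10⁻³¹)(2.49×10⁵)² + (1.602×10⁻¹⁹)(4.27×10⁴)(0.0106) ≈ 2.824×10⁻²⁰ J + 7.251×10⁻¹⁷ J ≈ 7.254×10⁻¹⁷ J.
v_f = √(2·7.254×10⁻¹⁷/9.109×10⁻³¹) ≈ 1.26×10⁷ m/s.

v_f ≈ 1.26×10⁷ m/s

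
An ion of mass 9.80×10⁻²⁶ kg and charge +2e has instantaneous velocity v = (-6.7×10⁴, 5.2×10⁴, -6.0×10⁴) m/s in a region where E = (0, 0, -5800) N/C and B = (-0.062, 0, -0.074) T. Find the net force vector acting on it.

v×B = (-3850, -1240, 3220) N/C.
E + v×B = (-3850, -1240, -2580) N/C.
F = q(E + v×B) = (3.204×10⁻¹⁹ C)·(-3850, -1240, -2580) = (-1.23×10⁻¹⁵, -3.97×10⁻¹⁶, -8.25×10⁻¹⁶) N.

F ≈ (-1.23×10⁻¹⁵, -3.97×10⁻¹⁶, -8.25×10⁻¹⁶) N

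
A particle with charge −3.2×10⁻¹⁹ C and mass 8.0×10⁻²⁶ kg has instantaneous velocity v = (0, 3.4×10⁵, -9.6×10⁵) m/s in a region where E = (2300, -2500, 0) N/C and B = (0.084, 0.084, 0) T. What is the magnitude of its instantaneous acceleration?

|a| ≈ 4.83×10¹¹ m/s²

v×B = (8.06×10⁴, -8.06×10⁴, -2.86×10⁴) N/C.
E + v×B = (8.29×10⁴, -8.31×10⁴, -2.86×10⁴) N/C.
F = q(E + v×B) = (−3.2×10⁻¹⁹ C)·(8.29×10⁴, -8.31×10⁴, -2.86×10⁴) = (-2.65×10⁻¹⁴, 2.66×10⁻¹⁴, 9.14×10⁻¹⁵) N.
|a| = |F|/m = 3.867×10⁻¹⁴/8.0×10⁻²⁶ ≈ 4.83×10¹¹ m/s².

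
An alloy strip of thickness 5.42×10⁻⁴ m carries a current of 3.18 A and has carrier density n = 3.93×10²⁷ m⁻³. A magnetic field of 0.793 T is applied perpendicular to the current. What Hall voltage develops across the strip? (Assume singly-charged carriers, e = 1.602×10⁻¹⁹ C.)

V_H ≈ 7.39×10⁻⁶ V

V_H = IB/(n e t).
V_H = (3.18)(0.793)/((3.93×10²⁷)(1.602×10⁻¹⁹)(5.42×10⁻⁴)) ≈ 7.39×10⁻⁶ V.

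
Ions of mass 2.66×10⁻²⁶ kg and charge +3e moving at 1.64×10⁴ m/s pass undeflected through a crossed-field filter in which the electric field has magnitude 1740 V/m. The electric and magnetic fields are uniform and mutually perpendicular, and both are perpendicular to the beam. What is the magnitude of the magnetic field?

Balance of forces in the selector: qE = qvB ⇒ B = E/v.
B = 1740/1.64×10⁴ = 0.106 T.

B = 0.106 T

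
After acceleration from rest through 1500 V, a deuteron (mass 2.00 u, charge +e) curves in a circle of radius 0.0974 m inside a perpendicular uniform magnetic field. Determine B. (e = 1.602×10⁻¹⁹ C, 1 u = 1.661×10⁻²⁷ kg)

v = √(2|q|V/m) = √(2·1.602×10⁻¹⁹·1500/3.322×10⁻²⁷) ≈ 3.804×10⁵ m/s.
B = mv/(|q|r) = (3.322×10⁻²⁷)(3.804×10⁵)/((1.602×10⁻¹⁹)(0.0974)) ≈ 0.0810 T.

B ≈ 0.0810 T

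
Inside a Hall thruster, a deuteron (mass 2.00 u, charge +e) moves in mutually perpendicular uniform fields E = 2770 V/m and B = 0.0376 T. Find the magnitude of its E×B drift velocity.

The E×B drift speed is v_d = E/B.
v_d = 2770/0.0376 = 7.37×10⁴ m/s.

v_d ≈ 7.37×10⁴ m/s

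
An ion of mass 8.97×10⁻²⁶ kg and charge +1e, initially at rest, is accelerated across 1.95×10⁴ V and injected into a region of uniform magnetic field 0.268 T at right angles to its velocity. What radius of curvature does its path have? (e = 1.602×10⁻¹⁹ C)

Acceleration: |q|V = ½mv² ⇒ v = √(2|q|V/m) = √(2·1.602×10⁻¹⁹·1.95×10⁴/8.97×10⁻²⁶) ≈ 2.639×10⁵ m/s.
In the field: r = mv/(|q|B) = (8.97×10⁻²⁶)(2.639×10⁵)/((1.602×10⁻¹⁹)(0.268)) ≈ 0.551 m.

r ≈ 0.551 m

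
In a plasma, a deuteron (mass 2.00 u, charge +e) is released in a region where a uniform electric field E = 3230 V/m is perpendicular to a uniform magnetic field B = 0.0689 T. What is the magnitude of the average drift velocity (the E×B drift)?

The steady drift has the magnetic force balancing the electric force, so v_d = E/B.
v_d = 3230/0.0689 = 4.69×10⁴ m/s.

v_d ≈ 4.69×10⁴ m/s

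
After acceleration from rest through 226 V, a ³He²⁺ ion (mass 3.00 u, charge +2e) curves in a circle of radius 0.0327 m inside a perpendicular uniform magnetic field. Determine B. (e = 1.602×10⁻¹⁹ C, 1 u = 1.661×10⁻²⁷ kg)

B ≈ 0.0811 T

v = √(2|q|V/m) = √(2·3.204×10⁻¹⁹·226/4.983×10⁻²⁷) ≈ 1.705×10⁵ m/s.
B = mv/(|q|r) = (4.983×10⁻²⁷)(1.705×10⁵)/((3.204×10⁻¹⁹)(0.0327)) ≈ 0.0811 T.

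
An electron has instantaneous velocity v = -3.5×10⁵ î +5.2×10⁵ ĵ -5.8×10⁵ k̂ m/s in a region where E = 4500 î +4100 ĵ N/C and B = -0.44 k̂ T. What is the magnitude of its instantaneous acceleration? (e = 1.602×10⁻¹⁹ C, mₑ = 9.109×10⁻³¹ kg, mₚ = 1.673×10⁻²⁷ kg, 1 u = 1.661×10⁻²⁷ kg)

v×B = (-2.29×10⁵, -1.54×10⁵, 0) N/C.
E + v×B = (-2.24×10⁵, -1.50×10⁵, 0) N/C.
F = q(E + v×B) = (−1.602×10⁻¹⁹ C)·(-2.24×10⁵, -1.50×10⁵, 0) = (3.59×10⁻¹⁴, 2.40×10⁻¹⁴, 0) N.
|a| = |F|/m = 4.322×10⁻¹⁴/9.109×10⁻³¹ ≈ 4.74×10¹⁶ m/s².

|a| ≈ 4.74×10¹⁶ m/s²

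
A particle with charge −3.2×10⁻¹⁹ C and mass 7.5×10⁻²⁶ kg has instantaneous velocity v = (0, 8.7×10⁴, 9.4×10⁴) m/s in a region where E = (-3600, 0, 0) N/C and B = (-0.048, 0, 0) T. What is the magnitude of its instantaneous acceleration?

|a| ≈ 3.04×10¹⁰ m/s²

v×B = (0, -4510, 4180) N/C.
E + v×B = (-3600, -4510, 4180) N/C.
F = q(E + v×B) = (−3.2×10⁻¹⁹ C)·(-3600, -4510, 4180) = (1.15×10⁻¹⁵, 1.44×10⁻¹⁵, -1.34×10⁻¹⁵) N.
|a| = |F|/m = 2.280×10⁻¹⁵/7.5×10⁻²⁶ ≈ 3.04×10¹⁰ m/s².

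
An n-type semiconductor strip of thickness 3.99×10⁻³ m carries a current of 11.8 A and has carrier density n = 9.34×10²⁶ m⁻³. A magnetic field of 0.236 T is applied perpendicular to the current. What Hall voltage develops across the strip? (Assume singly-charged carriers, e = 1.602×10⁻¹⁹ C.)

V_H ≈ 4.66×10⁻⁶ V

V_H = IB/(n e t).
V_H = (11.8)(0.236)/((9.34×10²⁶)(1.602×10⁻¹⁹)(3.99×10⁻³)) ≈ 4.66×10⁻⁶ V.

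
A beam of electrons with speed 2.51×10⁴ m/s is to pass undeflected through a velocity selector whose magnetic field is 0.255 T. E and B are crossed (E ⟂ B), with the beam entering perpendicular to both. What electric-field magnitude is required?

For straight-line motion qE = qvB, so E = vB.
E = 2.51×10⁴ × 0.255 = 6400 V/m.

E = 6400 V/m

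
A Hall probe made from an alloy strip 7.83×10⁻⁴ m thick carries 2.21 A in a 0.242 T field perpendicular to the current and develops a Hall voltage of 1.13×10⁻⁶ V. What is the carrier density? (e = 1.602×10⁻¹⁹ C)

n ≈ 3.77×10²⁷ m⁻³

From V_H = IB/(n e t), n = IB/(V_H e t).
n = (2.21)(0.242)/((1.13×10⁻⁶)(1.602×10⁻¹⁹)(7.83×10⁻⁴)) ≈ 3.77×10²⁷ m⁻³.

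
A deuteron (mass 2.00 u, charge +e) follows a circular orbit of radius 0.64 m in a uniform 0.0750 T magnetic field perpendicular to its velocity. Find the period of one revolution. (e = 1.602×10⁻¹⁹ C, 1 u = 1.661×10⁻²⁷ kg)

The cyclotron period depends only on m, q, B: T = 2πm/(|q|B).
T = 2π(3.322×10⁻²⁷)/((1.602×10⁻¹⁹)(0.0750)) ≈ 1.74×10⁻⁶ s.

T ≈ 1.74×10⁻⁶ s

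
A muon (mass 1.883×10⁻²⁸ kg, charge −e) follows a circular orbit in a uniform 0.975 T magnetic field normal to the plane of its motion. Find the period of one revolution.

T ≈ 7.57×10⁻⁹ s

The cyclotron period depends only on m, q, B: T = 2πm/(|q|B).
T = 2π(1.883×10⁻²⁸)/((1.602×10⁻¹⁹)(0.975)) ≈ 7.57×10⁻⁹ s.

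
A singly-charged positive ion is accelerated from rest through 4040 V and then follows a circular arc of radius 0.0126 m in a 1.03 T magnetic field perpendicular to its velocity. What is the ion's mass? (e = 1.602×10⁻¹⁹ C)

m ≈ 3.34×10⁻²⁷ kg

Combine |q|V = ½mv² and r = mv/(|q|B): eliminate v to get m = qB²r²/(2V).
m = (1.602×10⁻¹⁹)(1.03)²(0.0126)²/(2·4040) ≈ 3.34×10⁻²⁷ kg.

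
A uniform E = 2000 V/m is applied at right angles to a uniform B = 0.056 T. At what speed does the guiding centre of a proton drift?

v_d ≈ 3.6×10⁴ m/s

In crossed fields the guiding centre drifts at v_d = |E×B|/B² = E/B, independent of charge and mass.
v_d = 2000/0.056 = 3.6×10⁴ m/s.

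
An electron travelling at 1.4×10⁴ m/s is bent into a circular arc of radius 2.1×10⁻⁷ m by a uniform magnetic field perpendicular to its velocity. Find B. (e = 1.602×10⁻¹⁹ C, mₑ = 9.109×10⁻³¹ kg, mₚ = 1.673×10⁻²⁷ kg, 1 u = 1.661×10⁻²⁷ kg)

B ≈ 0.38 T

From |q|vB = mv²/r, B = mv/(|q|r).
B = (9.109×10⁻³¹)(1.4×10⁴)/((1.602×10⁻¹⁹)(2.1×10⁻⁷)) ≈ 0.38 T.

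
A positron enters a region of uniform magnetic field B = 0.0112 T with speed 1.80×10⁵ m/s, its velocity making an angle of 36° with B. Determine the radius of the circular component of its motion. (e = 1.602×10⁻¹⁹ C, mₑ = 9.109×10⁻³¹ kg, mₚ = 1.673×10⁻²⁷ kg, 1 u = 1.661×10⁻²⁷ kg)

v⊥ = v sinθ = 1.80×10⁵·sin36° ≈ 1.058×10⁵ m/s.
r = m v⊥/(|q|B) = (9.109×10⁻³¹)(1.058×10⁵)/((1.602×10⁻¹⁹)(0.0112)) ≈ 5.37×10⁻⁵ m.

r ≈ 5.37×10⁻⁵ m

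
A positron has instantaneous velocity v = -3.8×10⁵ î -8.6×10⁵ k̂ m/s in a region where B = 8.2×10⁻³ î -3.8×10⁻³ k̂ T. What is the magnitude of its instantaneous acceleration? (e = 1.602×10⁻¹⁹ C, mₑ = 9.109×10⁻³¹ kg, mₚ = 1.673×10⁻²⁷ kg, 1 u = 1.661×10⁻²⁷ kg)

v×B = (0, -8500, 0) N/C.
F = q v×B = (1.602×10⁻¹⁹ C)·(0, -8500, 0) = (0, -1.36×10⁻¹⁵, 0) N.
|a| = |F|/m = 1.361×10⁻¹⁵/9.109×10⁻³¹ ≈ 1.49×10¹⁵ m/s².

|a| ≈ 1.49×10¹⁵ m/s²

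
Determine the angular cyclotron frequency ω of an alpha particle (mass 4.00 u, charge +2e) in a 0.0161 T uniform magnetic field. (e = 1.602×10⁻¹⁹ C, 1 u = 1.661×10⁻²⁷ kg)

ω ≈ 7.76×10⁵ rad/s

ω = |q|B/m.
ω = (3.204×10⁻¹⁹)(0.0161)/6.644×10⁻²⁷ ≈ 7.76×10⁵ rad/s.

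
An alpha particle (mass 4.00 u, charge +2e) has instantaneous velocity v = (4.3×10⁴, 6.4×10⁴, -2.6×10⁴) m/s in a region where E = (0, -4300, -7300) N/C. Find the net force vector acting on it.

F ≈ (0, -1.38×10⁻¹⁵, -2.34×10⁻¹⁵) N

Only an electric field acts, so F = qE = (3.204×10⁻¹⁹ C)·(0, -4300, -7300) = (0, -1.38×10⁻¹⁵, -2.34×10⁻¹⁵) N.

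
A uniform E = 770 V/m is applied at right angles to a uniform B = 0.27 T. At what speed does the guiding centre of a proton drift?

v_d ≈ 2900 m/s

The steady drift has the magnetic force balancing the electric force, so v_d = E/B.
v_d = 770/0.27 = 2900 m/s.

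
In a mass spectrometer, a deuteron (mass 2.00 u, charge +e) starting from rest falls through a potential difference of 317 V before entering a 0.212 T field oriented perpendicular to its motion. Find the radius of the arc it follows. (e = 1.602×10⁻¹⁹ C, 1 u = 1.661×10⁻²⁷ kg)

r ≈ 0.0171 m

Acceleration: |q|V = ½mv² ⇒ v = √(2|q|V/m) = √(2·1.602×10⁻¹⁹·317/3.322×10⁻²⁷) ≈ 1.749×10⁵ m/s.
In the field: r = mv/(|q|B) = (3.322×10⁻²⁷)(1.749×10⁵)/((1.602×10⁻¹⁹)(0.212)) ≈ 0.0171 m.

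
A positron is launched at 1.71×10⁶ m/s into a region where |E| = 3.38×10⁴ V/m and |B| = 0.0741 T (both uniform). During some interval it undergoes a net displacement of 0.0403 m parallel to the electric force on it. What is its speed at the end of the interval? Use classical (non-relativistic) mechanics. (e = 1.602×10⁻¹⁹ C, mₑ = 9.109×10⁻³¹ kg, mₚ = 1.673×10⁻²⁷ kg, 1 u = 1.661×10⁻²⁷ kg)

v_f ≈ 2.20×10⁷ m/s

B does no work; ΔKE = |q|E d.
½mv_f² = ½mv₀² + |q|Ed = ½(9.109×10⁻³¹)(1.71×10⁶)² + (1.602×10⁻¹⁹)(3.38×10⁴)(0.0403) ≈ 1.332×10⁻¹⁸ J + 2.182×10⁻¹⁶ J ≈ 2.195×10⁻¹⁶ J.
v_f = √(2·2.195×10⁻¹⁶/9.109×10⁻³¹) ≈ 2.20×10⁷ m/s.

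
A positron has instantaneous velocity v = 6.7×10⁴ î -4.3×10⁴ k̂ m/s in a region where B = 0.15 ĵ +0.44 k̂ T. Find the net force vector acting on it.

F ≈ (1.03×10⁻¹⁵, -4.72×10⁻¹⁵, 1.61×10⁻¹⁵) N

v×B = (6450, -2.95×10⁴, 1.00×10⁴) N/C.
F = q v×B = (1.602×10⁻¹⁹ C)·(6450, -2.95×10⁴, 1.00×10⁴) = (1.03×10⁻¹⁵, -4.72×10⁻¹⁵, 1.61×10⁻¹⁵) N.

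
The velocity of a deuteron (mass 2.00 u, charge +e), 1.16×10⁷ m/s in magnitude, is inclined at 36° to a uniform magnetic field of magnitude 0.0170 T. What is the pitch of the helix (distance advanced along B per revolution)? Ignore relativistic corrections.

p ≈ 71.9 m

v∥ = v cosθ = 1.16×10⁷·cos36° ≈ 9.385×10⁶ m/s.
T = 2πm/(|q|B) = 2π(3.322×10⁻²⁷)/((1.602×10⁻¹⁹)(0.0170)) ≈ 7.664×10⁻⁶ s.
pitch = v∥ T = (9.385×10⁶)(7.664×10⁻⁶) ≈ 71.9 m.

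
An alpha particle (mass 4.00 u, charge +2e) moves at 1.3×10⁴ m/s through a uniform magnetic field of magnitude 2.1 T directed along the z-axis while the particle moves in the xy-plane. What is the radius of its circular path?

r ≈ 1.3×10⁻⁴ m

The magnetic force provides the centripetal force: |q|vB = mv²/r.
r = mv/(|q|B) = (6.644×10⁻²⁷)(1.3×10⁴)/((3.204×10⁻¹⁹)(2.1)) ≈ 1.3×10⁻⁴ m.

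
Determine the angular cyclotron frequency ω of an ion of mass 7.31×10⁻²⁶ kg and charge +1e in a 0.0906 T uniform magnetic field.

ω ≈ 1.99×10⁵ rad/s

ω = |q|B/m.
ω = (1.602×10⁻¹⁹)(0.0906)/7.31×10⁻²⁶ ≈ 1.99×10⁵ rad/s.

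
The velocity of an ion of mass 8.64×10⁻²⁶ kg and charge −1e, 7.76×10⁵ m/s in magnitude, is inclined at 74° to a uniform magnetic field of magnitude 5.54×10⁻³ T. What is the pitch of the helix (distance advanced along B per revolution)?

v∥ = v cosθ = 7.76×10⁵·cos74° ≈ 2.139×10⁵ m/s.
T = 2πm/(|q|B) = 2π(8.64×10⁻²⁶)/((1.602×10⁻¹⁹)(5.54×10⁻³)) ≈ 6.117×10⁻⁴ s.
pitch = v∥ T = (2.139×10⁵)(6.117×10⁻⁴) ≈ 131 m.

p ≈ 131 m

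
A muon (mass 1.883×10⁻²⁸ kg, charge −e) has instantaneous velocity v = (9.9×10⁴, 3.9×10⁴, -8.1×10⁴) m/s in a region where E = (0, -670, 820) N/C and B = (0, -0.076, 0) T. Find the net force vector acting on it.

v×B = (-6160, 0, -7520) N/C.
E + v×B = (-6160, -670, -6700) N/C.
F = q(E + v×B) = (−1.602×10⁻¹⁹ C)·(-6160, -670, -6700) = (9.86×10⁻¹⁶, 1.07×10⁻¹⁶, 1.07×10⁻¹⁵) N.

F ≈ (9.86×10⁻¹⁶, 1.07×10⁻¹⁶, 1.07×10⁻¹⁵) N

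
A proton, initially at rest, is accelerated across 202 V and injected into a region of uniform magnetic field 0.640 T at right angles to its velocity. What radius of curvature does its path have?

Acceleration: |q|V = ½mv² ⇒ v = √(2|q|V/m) = √(2·1.602×10⁻¹⁹·202/1.673×10⁻²⁷) ≈ 1.967×10⁵ m/s.
In the field: r = mv/(|q|B) = (1.673×10⁻²⁷)(1.967×10⁵)/((1.602×10⁻¹⁹)(0.640)) ≈ 3.21×10⁻³ m.

r ≈ 3.21×10⁻³ m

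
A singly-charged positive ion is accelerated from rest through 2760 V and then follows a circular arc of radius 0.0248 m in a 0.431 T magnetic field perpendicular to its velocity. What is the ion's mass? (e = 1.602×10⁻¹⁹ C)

m ≈ 3.32×10⁻²⁷ kg

Combine |q|V = ½mv² and r = mv/(|q|B): eliminate v to get m = qB²r²/(2V).
m = (1.602×10⁻¹⁹)(0.431)²(0.0248)²/(2·2760) ≈ 3.32×10⁻²⁷ kg.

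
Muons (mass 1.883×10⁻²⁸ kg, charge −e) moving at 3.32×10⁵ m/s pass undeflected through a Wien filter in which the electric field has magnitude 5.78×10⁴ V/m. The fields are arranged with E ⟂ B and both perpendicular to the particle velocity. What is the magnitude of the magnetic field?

Balance of forces in the selector: qE = qvB ⇒ B = E/v.
B = 5.78×10⁴/3.32×10⁵ = 0.174 T.

B = 0.174 T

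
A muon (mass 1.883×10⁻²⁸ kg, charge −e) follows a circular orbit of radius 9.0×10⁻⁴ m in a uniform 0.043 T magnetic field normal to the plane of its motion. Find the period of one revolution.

The cyclotron period depends only on m, q, B: T = 2πm/(|q|B).
T = 2π(1.883×10⁻²⁸)/((1.602×10⁻¹⁹)(0.043)) ≈ 1.7×10⁻⁷ s.

T ≈ 1.7×10⁻⁷ s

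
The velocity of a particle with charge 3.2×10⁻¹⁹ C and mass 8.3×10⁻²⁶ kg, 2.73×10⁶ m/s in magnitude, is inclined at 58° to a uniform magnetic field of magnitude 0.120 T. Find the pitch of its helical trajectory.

v∥ = v cosθ = 2.73×10⁶·cos58° ≈ 1.447×10⁶ m/s.
T = 2πm/(|q|B) = 2π(8.3×10⁻²⁶)/((3.2×10⁻¹⁹)(0.120)) ≈ 1.358×10⁻⁵ s.
pitch = v∥ T = (1.447×10⁶)(1.358×10⁻⁵) ≈ 19.6 m.

p ≈ 19.6 m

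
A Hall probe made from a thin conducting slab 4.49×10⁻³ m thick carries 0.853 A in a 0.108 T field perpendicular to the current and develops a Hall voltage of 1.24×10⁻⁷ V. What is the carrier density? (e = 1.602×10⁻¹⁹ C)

n ≈ 1.03×10²⁷ m⁻³

From V_H = IB/(n e t), n = IB/(V_H e t).
n = (0.853)(0.108)/((1.24×10⁻⁷)(1.602×10⁻¹⁹)(4.49×10⁻³)) ≈ 1.03×10²⁷ m⁻³.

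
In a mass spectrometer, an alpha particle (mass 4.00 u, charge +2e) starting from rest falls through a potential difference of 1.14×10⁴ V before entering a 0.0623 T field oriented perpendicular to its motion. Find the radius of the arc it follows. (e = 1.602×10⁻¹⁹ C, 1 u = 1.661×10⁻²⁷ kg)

r ≈ 0.349 m

Acceleration: |q|V = ½mv² ⇒ v = √(2|q|V/m) = √(2·3.204×10⁻¹⁹·1.14×10⁴/6.644×10⁻²⁷) ≈ 1.049×10⁶ m/s.
In the field: r = mv/(|q|B) = (6.644×10⁻²⁷)(1.049×10⁶)/((3.204×10⁻¹⁹)(0.0623)) ≈ 0.349 m.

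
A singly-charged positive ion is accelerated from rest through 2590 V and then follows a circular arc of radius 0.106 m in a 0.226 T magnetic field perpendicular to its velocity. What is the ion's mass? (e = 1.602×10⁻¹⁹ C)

m ≈ 1.77×10⁻²⁶ kg

Combine |q|V = ½mv² and r = mv/(|q|B): eliminate v to get m = qB²r²/(2V).
m = (1.602×10⁻¹⁹)(0.226)²(0.106)²/(2·2590) ≈ 1.77×10⁻²⁶ kg.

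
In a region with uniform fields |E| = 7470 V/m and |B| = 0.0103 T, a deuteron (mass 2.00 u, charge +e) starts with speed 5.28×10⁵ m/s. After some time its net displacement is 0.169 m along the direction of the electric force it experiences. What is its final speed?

v_f ≈ 6.33×10⁵ m/s

B does no work; ΔKE = |q|E d.
½mv_f² = ½mv₀² + |q|Ed = ½(3.322×10⁻²⁷)(5.28×10⁵)² + (1.602×10⁻¹⁹)(7470)(0.169) ≈ 4.631×10⁻¹⁶ J + 2.022×10⁻¹⁶ J ≈ 6.653×10⁻¹⁶ J.
v_f = √(2·6.653×10⁻¹⁶/3.322×10⁻²⁷) ≈ 6.33×10⁵ m/s.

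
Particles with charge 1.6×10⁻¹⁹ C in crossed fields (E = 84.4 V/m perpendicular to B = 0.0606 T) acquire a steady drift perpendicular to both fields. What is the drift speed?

The E×B drift speed is v_d = E/B.
v_d = 84.4/0.0606 = 1390 m/s.

v_d ≈ 1390 m/s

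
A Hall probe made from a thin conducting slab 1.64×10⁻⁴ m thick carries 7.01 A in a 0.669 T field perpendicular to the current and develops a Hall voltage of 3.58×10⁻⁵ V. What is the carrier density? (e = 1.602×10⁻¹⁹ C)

From V_H = IB/(n e t), n = IB/(V_H e t).
n = (7.01)(0.669)/((3.58×10⁻⁵)(1.602×10⁻¹⁹)(1.64×10⁻⁴)) ≈ 4.99×10²⁷ m⁻³.

n ≈ 4.99×10²⁷ m⁻³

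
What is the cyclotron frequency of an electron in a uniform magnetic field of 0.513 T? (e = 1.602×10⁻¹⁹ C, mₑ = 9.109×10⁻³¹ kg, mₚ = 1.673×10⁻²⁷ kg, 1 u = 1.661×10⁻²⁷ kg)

f ≈ 1.44×10¹⁰ Hz

f = |q|B/(2πm).
f = (1.602×10⁻¹⁹)(0.513)/(2π·9.109×10⁻³¹) ≈ 1.44×10¹⁰ Hz.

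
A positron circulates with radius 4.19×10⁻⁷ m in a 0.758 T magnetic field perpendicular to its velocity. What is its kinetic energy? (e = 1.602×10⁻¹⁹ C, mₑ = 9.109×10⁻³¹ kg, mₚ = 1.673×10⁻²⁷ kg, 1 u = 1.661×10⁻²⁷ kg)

KE ≈ 1.42×10⁻²¹ J

v = |q|Br/m, then KE = ½mv² = (qBr)²/(2m).
v = (1.602×10⁻¹⁹)(0.758)(4.19×10⁻⁷)/9.109×10⁻³¹ ≈ 5.586×10⁴ m/s.
KE = ½(9.109×10⁻³¹)(5.586×10⁴)² ≈ 1.42×10⁻²¹ J.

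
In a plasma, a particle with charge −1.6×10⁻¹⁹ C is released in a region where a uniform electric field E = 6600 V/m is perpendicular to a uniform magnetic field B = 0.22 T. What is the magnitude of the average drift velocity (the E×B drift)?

In crossed fields the guiding centre drifts at v_d = |E×B|/B² = E/B, independent of charge and mass.
v_d = 6600/0.22 = 3.0×10⁴ m/s.

v_d ≈ 3.0×10⁴ m/s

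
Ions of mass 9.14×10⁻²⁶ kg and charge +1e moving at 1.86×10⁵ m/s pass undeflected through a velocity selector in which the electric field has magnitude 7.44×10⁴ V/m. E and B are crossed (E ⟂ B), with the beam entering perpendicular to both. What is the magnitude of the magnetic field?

B = 0.400 T

Balance of forces in the selector: qE = qvB ⇒ B = E/v.
B = 7.44×10⁴/1.86×10⁵ = 0.400 T.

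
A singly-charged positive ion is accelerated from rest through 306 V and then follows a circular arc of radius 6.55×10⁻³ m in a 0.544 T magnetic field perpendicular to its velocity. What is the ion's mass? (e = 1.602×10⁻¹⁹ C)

Combine |q|V = ½mv² and r = mv/(|q|B): eliminate v to get m = qB²r²/(2V).
m = (1.602×10⁻¹⁹)(0.544)²(6.55×10⁻³)²/(2·306) ≈ 3.32×10⁻²⁷ kg.

m ≈ 3.32×10⁻²⁷ kg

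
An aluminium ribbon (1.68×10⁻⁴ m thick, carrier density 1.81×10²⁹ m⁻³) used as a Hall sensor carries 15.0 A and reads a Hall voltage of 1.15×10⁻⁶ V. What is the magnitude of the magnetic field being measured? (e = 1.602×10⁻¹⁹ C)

B ≈ 0.373 T

From V_H = IB/(n e t), B = V_H n e t / I.
B = (1.15×10⁻⁶)(1.81×10²⁹)(1.602×10⁻¹⁹)(1.68×10⁻⁴)/15.0 ≈ 0.373 T.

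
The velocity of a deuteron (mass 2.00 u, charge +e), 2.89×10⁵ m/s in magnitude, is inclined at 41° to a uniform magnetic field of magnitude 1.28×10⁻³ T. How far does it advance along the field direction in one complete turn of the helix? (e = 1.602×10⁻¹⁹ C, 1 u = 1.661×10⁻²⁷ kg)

p ≈ 22.2 m

v∥ = v cosθ = 2.89×10⁵·cos41° ≈ 2.181×10⁵ m/s.
T = 2πm/(|q|B) = 2π(3.322×10⁻²⁷)/((1.602×10⁻¹⁹)(1.28×10⁻³)) ≈ 1.018×10⁻⁴ s.
pitch = v∥ T = (2.181×10⁵)(1.018×10⁻⁴) ≈ 22.2 m.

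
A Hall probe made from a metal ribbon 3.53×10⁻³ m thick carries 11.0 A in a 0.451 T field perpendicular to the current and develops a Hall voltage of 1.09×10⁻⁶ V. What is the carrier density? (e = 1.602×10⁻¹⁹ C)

n ≈ 8.05×10²⁷ m⁻³

From V_H = IB/(n e t), n = IB/(V_H e t).
n = (11.0)(0.451)/((1.09×10⁻⁶)(1.602×10⁻¹⁹)(3.53×10⁻³)) ≈ 8.05×10²⁷ m⁻³.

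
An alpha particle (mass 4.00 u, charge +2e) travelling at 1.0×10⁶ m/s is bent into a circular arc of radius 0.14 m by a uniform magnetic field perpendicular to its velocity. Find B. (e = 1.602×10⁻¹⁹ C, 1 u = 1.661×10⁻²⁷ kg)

From |q|vB = mv²/r, B = mv/(|q|r).
B = (6.644×10⁻²⁷)(1.0×10⁶)/((3.204×10⁻¹⁹)(0.14)) ≈ 0.15 T.

B ≈ 0.15 T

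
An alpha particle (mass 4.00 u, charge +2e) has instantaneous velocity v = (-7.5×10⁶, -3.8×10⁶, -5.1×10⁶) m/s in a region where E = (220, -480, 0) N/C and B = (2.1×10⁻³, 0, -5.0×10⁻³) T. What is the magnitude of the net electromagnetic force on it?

|F| ≈ 1.70×10⁻¹⁴ N

v×B = (1.90×10⁴, -4.82×10⁴, 7980) N/C.
E + v×B = (1.92×10⁴, -4.87×10⁴, 7980) N/C.
F = q(E + v×B) = (3.204×10⁻¹⁹ C)·(1.92×10⁴, -4.87×10⁴, 7980) = (6.16×10⁻¹⁵, -1.56×10⁻¹⁴, 2.56×10⁻¹⁵) N.
|F| = 1.70×10⁻¹⁴ N.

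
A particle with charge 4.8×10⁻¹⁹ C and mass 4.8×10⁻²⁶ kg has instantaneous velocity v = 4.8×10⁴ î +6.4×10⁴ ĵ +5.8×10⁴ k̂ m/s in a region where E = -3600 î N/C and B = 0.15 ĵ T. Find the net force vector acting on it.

F ≈ (-5.90×10⁻¹⁵, 0, 3.46×10⁻¹⁵) N

v×B = (-8700, 0, 7200) N/C.
E + v×B = (-1.23×10⁴, 0, 7200) N/C.
F = q(E + v×B) = (4.8×10⁻¹⁹ C)·(-1.23×10⁴, 0, 7200) = (-5.90×10⁻¹⁵, 0, 3.46×10⁻¹⁵) N.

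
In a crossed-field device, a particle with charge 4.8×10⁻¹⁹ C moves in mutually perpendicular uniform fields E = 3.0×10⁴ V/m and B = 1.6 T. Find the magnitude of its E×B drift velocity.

The E×B drift speed is v_d = E/B.
v_d = 3.0×10⁴/1.6 = 1.9×10⁴ m/s.

v_d ≈ 1.9×10⁴ m/s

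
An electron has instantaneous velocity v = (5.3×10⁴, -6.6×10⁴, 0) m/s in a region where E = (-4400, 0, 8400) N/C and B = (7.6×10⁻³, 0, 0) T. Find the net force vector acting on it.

F ≈ (7.05×10⁻¹⁶, 0, -1.43×10⁻¹⁵) N

v×B = (0, 0, 502) N/C.
E + v×B = (-4400, 0, 8900) N/C.
F = q(E + v×B) = (−1.602×10⁻¹⁹ C)·(-4400, 0, 8900) = (7.05×10⁻¹⁶, 0, -1.43×10⁻¹⁵) N.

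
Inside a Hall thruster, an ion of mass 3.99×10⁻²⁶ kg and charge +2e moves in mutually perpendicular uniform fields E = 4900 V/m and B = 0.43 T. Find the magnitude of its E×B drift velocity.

The E×B drift speed is v_d = E/B.
v_d = 4900/0.43 = 1.1×10⁴ m/s.

v_d ≈ 1.1×10⁴ m/s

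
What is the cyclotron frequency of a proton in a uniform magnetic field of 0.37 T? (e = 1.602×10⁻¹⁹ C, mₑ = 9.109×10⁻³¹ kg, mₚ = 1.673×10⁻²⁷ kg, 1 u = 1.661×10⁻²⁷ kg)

f ≈ 5.6×10⁶ Hz

f = |q|B/(2πm).
f = (1.602×10⁻¹⁹)(0.37)/(2π·1.673×10⁻²⁷) ≈ 5.6×10⁶ Hz.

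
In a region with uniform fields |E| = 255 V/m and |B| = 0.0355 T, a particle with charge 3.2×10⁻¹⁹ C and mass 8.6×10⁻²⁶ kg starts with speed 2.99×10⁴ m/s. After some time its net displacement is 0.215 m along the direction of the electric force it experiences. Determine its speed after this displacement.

v_f ≈ 3.61×10⁴ m/s

B does no work; ΔKE = |q|E d.
½mv_f² = ½mv₀² + |q|Ed = ½(8.6×10⁻²⁶)(2.99×10⁴)² + (3.2×10⁻¹⁹)(255)(0.215) ≈ 3.844×10⁻¹⁷ J + 1.754×10⁻¹⁷ J ≈ 5.599×10⁻¹⁷ J.
v_f = √(2·5.599×10⁻¹⁷/8.6×10⁻²⁶) ≈ 3.61×10⁴ m/s.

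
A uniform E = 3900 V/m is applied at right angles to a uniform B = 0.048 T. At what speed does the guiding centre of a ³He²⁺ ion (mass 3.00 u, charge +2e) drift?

v_d ≈ 8.1×10⁴ m/s

The E×B drift speed is v_d = E/B.
v_d = 3900/0.048 = 8.1×10⁴ m/s.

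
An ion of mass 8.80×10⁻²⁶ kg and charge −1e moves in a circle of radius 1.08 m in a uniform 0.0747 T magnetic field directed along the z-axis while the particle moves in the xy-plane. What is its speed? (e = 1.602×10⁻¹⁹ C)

From |q|vB = mv²/r, v = |q|Br/m.
v = (1.602×10⁻¹⁹)(0.0747)(1.08)/8.80×10⁻²⁶ ≈ 1.47×10⁵ m/s.

v ≈ 1.47×10⁵ m/s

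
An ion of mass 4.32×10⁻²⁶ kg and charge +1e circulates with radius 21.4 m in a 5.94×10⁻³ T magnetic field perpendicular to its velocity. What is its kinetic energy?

KE ≈ 4.80×10⁻¹⁵ J

v = |q|Br/m, then KE = ½mv² = (qBr)²/(2m).
v = (1.602×10⁻¹⁹)(5.94×10⁻³)(21.4)/4.32×10⁻²⁶ ≈ 4.714×10⁵ m/s.
KE = ½(4.32×10⁻²⁶)(4.714×10⁵)² ≈ 4.80×10⁻¹⁵ J.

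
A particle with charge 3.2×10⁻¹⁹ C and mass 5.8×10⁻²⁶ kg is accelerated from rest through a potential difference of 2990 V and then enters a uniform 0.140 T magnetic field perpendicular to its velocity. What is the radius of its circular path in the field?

Acceleration: |q|V = ½mv² ⇒ v = √(2|q|V/m) = √(2·3.2×10⁻¹⁹·2990/5.8×10⁻²⁶) ≈ 1.816×10⁵ m/s.
In the field: r = mv/(|q|B) = (5.8×10⁻²⁶)(1.816×10⁵)/((3.2×10⁻¹⁹)(0.140)) ≈ 0.235 m.

r ≈ 0.235 m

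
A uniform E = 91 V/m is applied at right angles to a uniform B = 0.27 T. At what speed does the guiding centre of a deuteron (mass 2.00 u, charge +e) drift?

v_d ≈ 340 m/s

In crossed fields the guiding centre drifts at v_d = |E×B|/B² = E/B, independent of charge and mass.
v_d = 91/0.27 = 340 m/s.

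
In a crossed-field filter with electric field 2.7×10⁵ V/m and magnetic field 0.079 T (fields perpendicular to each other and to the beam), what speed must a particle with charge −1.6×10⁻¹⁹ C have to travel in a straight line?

Zero net Lorentz force requires |qE| = |q v×B|, i.e. E = vB.
v = E/B = 2.7×10⁵/0.079 = 3.4×10⁶ m/s.

v = 3.4×10⁶ m/s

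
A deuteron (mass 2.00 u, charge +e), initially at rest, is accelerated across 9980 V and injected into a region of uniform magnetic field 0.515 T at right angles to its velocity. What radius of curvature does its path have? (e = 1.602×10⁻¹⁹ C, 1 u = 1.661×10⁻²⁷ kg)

r ≈ 0.0395 m

Acceleration: |q|V = ½mv² ⇒ v = √(2|q|V/m) = √(2·1.602×10⁻¹⁹·9980/3.322×10⁻²⁷) ≈ 9.811×10⁵ m/s.
In the field: r = mv/(|q|B) = (3.322×10⁻²⁷)(9.811×10⁵)/((1.602×10⁻¹⁹)(0.515)) ≈ 0.0395 m.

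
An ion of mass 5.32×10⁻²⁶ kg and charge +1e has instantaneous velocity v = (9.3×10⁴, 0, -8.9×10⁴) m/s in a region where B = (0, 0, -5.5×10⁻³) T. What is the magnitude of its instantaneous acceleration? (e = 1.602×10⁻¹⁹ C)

v×B = (0, 511, 0) N/C.
F = q v×B = (1.602×10⁻¹⁹ C)·(0, 511, 0) = (0, 8.19×10⁻¹⁷, 0) N.
|a| = |F|/m = 8.194×10⁻¹⁷/5.32×10⁻²⁶ ≈ 1.54×10⁹ m/s².

|a| ≈ 1.54×10⁹ m/s²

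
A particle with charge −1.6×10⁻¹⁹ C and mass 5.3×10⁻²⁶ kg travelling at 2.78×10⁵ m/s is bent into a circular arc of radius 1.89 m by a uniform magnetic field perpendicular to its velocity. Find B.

From |q|vB = mv²/r, B = mv/(|q|r).
B = (5.3×10⁻²⁶)(2.78×10⁵)/((1.6×10⁻¹⁹)(1.89)) ≈ 0.0487 T.

B ≈ 0.0487 T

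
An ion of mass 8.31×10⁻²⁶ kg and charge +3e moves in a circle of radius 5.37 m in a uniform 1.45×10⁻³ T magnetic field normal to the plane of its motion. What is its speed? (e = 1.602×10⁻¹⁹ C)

From |q|vB = mv²/r, v = |q|Br/m.
v = (4.806×10⁻¹⁹)(1.45×10⁻³)(5.37)/8.31×10⁻²⁶ ≈ 4.50×10⁴ m/s.

v ≈ 4.50×10⁴ m/s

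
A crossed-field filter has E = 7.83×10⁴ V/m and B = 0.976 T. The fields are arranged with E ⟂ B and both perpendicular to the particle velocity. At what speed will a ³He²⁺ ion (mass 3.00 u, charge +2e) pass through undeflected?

Zero net Lorentz force requires |qE| = |q v×B|, i.e. E = vB.
v = E/B = 7.83×10⁴/0.976 = 8.02×10⁴ m/s.

v = 8.02×10⁴ m/s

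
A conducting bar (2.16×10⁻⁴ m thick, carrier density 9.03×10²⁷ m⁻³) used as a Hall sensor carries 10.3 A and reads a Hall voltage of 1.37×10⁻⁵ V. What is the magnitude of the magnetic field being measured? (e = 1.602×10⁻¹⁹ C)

From V_H = IB/(n e t), B = V_H n e t / I.
B = (1.37×10⁻⁵)(9.03×10²⁷)(1.602×10⁻¹⁹)(2.16×10⁻⁴)/10.3 ≈ 0.416 T.

B ≈ 0.416 T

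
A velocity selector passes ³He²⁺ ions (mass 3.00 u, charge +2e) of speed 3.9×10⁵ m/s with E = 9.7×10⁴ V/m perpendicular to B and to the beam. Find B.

B = 0.25 T

Balance of forces in the selector: qE = qvB ⇒ B = E/v.
B = 9.7×10⁴/3.9×10⁵ = 0.25 T.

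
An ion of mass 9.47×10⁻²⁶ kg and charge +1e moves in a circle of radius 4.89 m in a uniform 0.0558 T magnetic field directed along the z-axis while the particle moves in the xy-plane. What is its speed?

From |q|vB = mv²/r, v = |q|Br/m.
v = (1.602×10⁻¹⁹)(0.0558)(4.89)/9.47×10⁻²⁶ ≈ 4.62×10⁵ m/s.

v ≈ 4.62×10⁵ m/s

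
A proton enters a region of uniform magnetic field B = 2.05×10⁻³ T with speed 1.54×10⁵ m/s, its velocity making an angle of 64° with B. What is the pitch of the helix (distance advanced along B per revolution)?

p ≈ 2.16 m

v∥ = v cosθ = 1.54×10⁵·cos64° ≈ 6.751×10⁴ m/s.
T = 2πm/(|q|B) = 2π(1.673×10⁻²⁷)/((1.602×10⁻¹⁹)(2.05×10⁻³)) ≈ 3.201×10⁻⁵ s.
pitch = v∥ T = (6.751×10⁴)(3.201×10⁻⁵) ≈ 2.16 m.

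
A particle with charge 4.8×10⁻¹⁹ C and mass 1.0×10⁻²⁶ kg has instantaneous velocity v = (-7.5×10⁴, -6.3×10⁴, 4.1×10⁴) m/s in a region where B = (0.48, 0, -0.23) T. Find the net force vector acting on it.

F ≈ (6.96×10⁻¹⁵, 1.17×10⁻¹⁵, 1.45×10⁻¹⁴) N

v×B = (1.45×10⁴, 2430, 3.02×10⁴) N/C.
F = q v×B = (4.8×10⁻¹⁹ C)·(1.45×10⁴, 2430, 3.02×10⁴) = (6.96×10⁻¹⁵, 1.17×10⁻¹⁵, 1.45×10⁻¹⁴) N.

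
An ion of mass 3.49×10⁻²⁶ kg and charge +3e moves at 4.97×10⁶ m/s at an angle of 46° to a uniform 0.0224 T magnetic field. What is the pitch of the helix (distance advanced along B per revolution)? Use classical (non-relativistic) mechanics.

v∥ = v cosθ = 4.97×10⁶·cos46° ≈ 3.452×10⁶ m/s.
T = 2πm/(|q|B) = 2π(3.49×10⁻²⁶)/((4.806×10⁻¹⁹)(0.0224)) ≈ 2.037×10⁻⁵ s.
pitch = v∥ T = (3.452×10⁶)(2.037×10⁻⁵) ≈ 70.3 m.

p ≈ 70.3 m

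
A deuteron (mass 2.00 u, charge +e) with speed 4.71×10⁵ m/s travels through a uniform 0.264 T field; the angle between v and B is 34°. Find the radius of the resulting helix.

v⊥ = v sinθ = 4.71×10⁵·sin34° ≈ 2.634×10⁵ m/s.
r = m v⊥/(|q|B) = (3.322×10⁻²⁷)(2.634×10⁵)/((1.602×10⁻¹⁹)(0.264)) ≈ 0.0207 m.

r ≈ 0.0207 m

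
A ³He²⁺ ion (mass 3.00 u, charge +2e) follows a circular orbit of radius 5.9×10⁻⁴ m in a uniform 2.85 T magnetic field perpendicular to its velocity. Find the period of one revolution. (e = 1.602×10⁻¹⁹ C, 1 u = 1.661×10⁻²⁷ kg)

The cyclotron period depends only on m, q, B: T = 2πm/(|q|B).
T = 2π(4.983×10⁻²⁷)/((3.204×10⁻¹⁹)(2.85)) ≈ 3.43×10⁻⁸ s.

T ≈ 3.43×10⁻⁸ s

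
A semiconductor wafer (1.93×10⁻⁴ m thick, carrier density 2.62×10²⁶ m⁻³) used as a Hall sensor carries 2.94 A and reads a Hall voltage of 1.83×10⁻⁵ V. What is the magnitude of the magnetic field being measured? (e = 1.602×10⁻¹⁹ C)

B ≈ 0.0504 T

From V_H = IB/(n e t), B = V_H n e t / I.
B = (1.83×10⁻⁵)(2.62×10²⁶)(1.602×10⁻¹⁹)(1.93×10⁻⁴)/2.94 ≈ 0.0504 T.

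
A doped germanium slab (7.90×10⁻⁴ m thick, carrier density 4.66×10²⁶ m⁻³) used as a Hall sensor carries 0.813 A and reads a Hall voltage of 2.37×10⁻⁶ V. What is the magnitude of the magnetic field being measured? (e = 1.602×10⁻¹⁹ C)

B ≈ 0.172 T

From V_H = IB/(n e t), B = V_H n e t / I.
B = (2.37×10⁻⁶)(4.66×10²⁶)(1.602×10⁻¹⁹)(7.90×10⁻⁴)/0.813 ≈ 0.172 T.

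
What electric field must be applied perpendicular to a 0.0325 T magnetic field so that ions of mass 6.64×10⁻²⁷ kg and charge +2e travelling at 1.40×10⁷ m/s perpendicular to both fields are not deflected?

E = 4.55×10⁵ V/m

For straight-line motion qE = qvB, so E = vB.
E = 1.40×10⁷ × 0.0325 = 4.55×10⁵ V/m.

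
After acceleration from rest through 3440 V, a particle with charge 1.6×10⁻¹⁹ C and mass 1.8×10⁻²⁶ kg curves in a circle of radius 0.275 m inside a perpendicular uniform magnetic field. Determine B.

B ≈ 0.101 T

v = √(2|q|V/m) = √(2·1.6×10⁻¹⁹·3440/1.8×10⁻²⁶) ≈ 2.473×10⁵ m/s.
B = mv/(|q|r) = (1.8×10⁻²⁶)(2.473×10⁵)/((1.6×10⁻¹⁹)(0.275)) ≈ 0.101 T.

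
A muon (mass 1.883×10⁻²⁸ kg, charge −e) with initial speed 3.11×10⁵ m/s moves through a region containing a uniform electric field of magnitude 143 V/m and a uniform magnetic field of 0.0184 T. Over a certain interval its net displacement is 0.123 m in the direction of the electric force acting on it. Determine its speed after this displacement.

v_f ≈ 3.56×10⁵ m/s

B does no work; ΔKE = |q|E d.
½mv_f² = ½mv₀² + |q|Ed = ½(1.883×10⁻²⁸)(3.11×10⁵)² + (1.602×10⁻¹⁹)(143)(0.123) ≈ 9.106×10⁻¹⁸ J + 2.818×10⁻¹⁸ J ≈ 1.192×10⁻¹⁷ J.
v_f = √(2·1.192×10⁻¹⁷/1.883×10⁻²⁸) ≈ 3.56×10⁵ m/s.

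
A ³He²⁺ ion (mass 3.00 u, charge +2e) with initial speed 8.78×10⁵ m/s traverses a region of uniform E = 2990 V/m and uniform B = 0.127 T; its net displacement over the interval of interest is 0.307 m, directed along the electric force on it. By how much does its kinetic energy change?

ΔKE ≈ 2.94×10⁻¹⁶ J

The magnetic force is always ⟂ v and does no work; only the electric force changes KE.
ΔKE = F_E · d = |q|E d = (3.204×10⁻¹⁹)(2990)(0.307) ≈ 2.94×10⁻¹⁶ J.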